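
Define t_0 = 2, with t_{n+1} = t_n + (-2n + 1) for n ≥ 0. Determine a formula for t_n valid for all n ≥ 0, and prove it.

Claim: t_n = -n^2 + 2n + 2.

Base case: t_0 = 2, and -0^2 + 2·0 + 2 = 2.
Assume t_r = -r^2 + 2r + 2.
Then t_{r+1} = t_r + (-2r + 1) = (-r^2 + 2r + 2) + (-2r + 1) = -r^2 + 3,
and -(r+1)^2 + 2·(r+1) + 2 = -r^2 + 3.
Hence t_n = -n^2 + 2n + 2 for every n ≥ 0, by induction.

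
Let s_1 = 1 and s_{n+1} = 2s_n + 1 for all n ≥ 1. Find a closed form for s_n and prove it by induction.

Claim: s_n = 2^n − 1.

Base case: s_1 = 1, and 2^1 − 1 = 2 − 1 = 1.
Assume s_r = 2^r − 1 for some r ≥ 1.
Then s_{r+1} = 2s_r + 1 = 2·(2^r − 1) + 1 = 2^{r+1} − 2 + 1 = 2^{r+1} − 1.
By induction, s_n = 2^n − 1 for all n ≥ 1.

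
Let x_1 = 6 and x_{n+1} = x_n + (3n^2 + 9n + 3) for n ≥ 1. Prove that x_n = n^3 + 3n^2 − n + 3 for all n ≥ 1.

Base case: x_1 = 6, and 1^3 + 3·1^2 − 1 + 3 = 6.
Assume x_r = r^3 + 3r^2 − r + 3.
Then x_{r+1} = x_r + (3r^2 + 9r + 3) = (r^3 + 3r^2 − r + 3) + (3r^2 + 9r + 3) = r^3 + 6r^2 + 8r + 6,
and (r+1)^3 + 3·(r+1)^2 − (r+1) + 3 = r^3 + 6r^2 + 8r + 6.
By induction, x_n = n^3 + 3n^2 − n + 3 for all n ≥ 1.

x_n = n^3 + 3n^2 − n + 3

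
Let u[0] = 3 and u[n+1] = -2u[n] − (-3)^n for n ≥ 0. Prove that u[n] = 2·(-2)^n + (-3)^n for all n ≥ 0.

Base case: u[0] = 3, and 2·(-2)^0 + (-3)^0 = 2 + 1 = 3.
Assume u[m] = 2·(-2)^m + (-3)^m for some m ≥ 0.
Then u[m+1] = -2u[m] − (-3)^m = -2·(2·(-2)^m + (-3)^m) − (-3)^m = 2·(-2)^{m+1} − 2·(-3)^m − (-3)^m = 2·(-2)^{m+1} − 3·(-3)^m = 2·(-2)^{m+1} + (-3)^{m+1}.
Hence u[n] = 2·(-2)^n + (-3)^n for every n ≥ 0, by induction.

u[n] = 2·(-2)^n + (-3)^n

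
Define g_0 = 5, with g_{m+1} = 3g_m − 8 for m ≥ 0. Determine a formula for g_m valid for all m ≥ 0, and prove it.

Claim: g_m = 3^m + 4.

Base case: g_0 = 5, and 3^0 + 4 = 1 + 4 = 5.
Assume g_k = 3^k + 4 for some k ≥ 0.
Then g_{k+1} = 3g_k − 8 = 3·(3^k + 4) − 8 = 3^{k+1} + 12 − 8 = 3^{k+1} + 4.
This completes the inductive step, so g_m = 3^m + 4 for all m ≥ 0.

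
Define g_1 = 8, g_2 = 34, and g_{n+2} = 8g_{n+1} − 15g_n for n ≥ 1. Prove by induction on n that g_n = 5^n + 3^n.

Base cases: g_1 = 8 and 5^1 + 3^1 = 8; g_2 = 34 and 5^2 + 3^2 = 34.
Assume g_j = 5^j + 3^j for all 1 ≤ j ≤ m, where m ≥ 2.
Then g_{m+1} = 8g_m − 15g_{m−1} = 8·(5^m + 3^m) − 15·(5^{m−1} + 3^{m−1}) = (8·5 − 15)5^{m−1} + (8·3 − 15)3^{m−1} = 25·5^{m−1} + 9·3^{m−1} = 5^{m+1} + 3^{m+1}.
By strong induction, g_n = 5^n + 3^n for all n ≥ 1.

g_n = 5^n + 3^n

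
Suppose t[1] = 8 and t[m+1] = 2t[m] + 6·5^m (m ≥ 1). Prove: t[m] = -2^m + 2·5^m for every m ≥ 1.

Base case: t[1] = 8, and -2^1 + 2·5^1 = -2 + 10 = 8.
Assume t[k] = -2^k + 2·5^k for some k ≥ 1.
Then t[k+1] = 2t[k] + 6·5^k = 2·(-2^k + 2·5^k) + 6·5^k = -2^{k+1} + 4·5^k + 6·5^k = -2^{k+1} + 10·5^k = -2^{k+1} + 2·5^{k+1}.
This completes the inductive step, so t[m] = -2^m + 2·5^m for all m ≥ 1.

t[m] = -2^m + 2·5^m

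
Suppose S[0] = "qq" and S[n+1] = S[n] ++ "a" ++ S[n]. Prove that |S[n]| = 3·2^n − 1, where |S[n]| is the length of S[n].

Base case: |S[0]| = 2, and 3·2^0 − 1 = 2.
Assume |S[k]| = 3·2^k − 1.
Then |S[k+1]| = |S[k]| + 1 + |S[k]| = 2|S[k]| + 1 = 2(3·2^k − 1) + 1 = 3·2^{k+1} − 2 + 1 = 3·2^{k+1} − 1.
Hence |S[n]| = 3·2^n − 1 for every n ≥ 0, by induction.

|S[n]| = 3·2^n − 1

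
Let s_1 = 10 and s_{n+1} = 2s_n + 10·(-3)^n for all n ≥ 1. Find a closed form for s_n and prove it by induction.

Claim: s_n = 2·2^n − 2·(-3)^n.

Base case: s_1 = 10, and 2·2^1 − 2·(-3)^1 = 4 + 6 = 10.
Assume s_j = 2·2^j − 2·(-3)^j for some j ≥ 1.
Then s_{j+1} = 2s_j + 10·(-3)^j = 2·(2·2^j − 2·(-3)^j) + 10·(-3)^j = 2·2^{j+1} − 4·(-3)^j + 10·(-3)^j = 2·2^{j+1} + 6·(-3)^j = 2·2^{j+1} − 2·(-3)^{j+1}.
By induction, s_n = 2·2^n − 2·(-3)^n for all n ≥ 1.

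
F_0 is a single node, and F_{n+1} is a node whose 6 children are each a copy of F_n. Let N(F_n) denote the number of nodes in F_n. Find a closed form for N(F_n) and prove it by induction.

Claim: N(F_n) = (6^{n+1} − 1)/5.

Base case: N(F_0) = 1, and (6^{0+1} − 1)/5 = 1.
Assume N(F_k) = (6^{k+1} − 1)/5.
Then N(F_{k+1}) = 1 + 6N(F_k) = 1 + 6·(6^{k+1} − 1)/5 = 1 + (6^{k+2} − 6)/5 = (5 + 6^{k+2} − 6)/5 = (6^{k+2} − 1)/5.
Hence N(F_n) = (6^{n+1} − 1)/5 for every n ≥ 0, by induction.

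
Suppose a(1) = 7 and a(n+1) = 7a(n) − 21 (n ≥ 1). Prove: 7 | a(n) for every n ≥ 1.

Base case: a(1) = 7 = 7·1, so 7 | a(1).
Assume 7 | a(r), so a(r) = 7t for some integer t.
Then a(r+1) = 7a(r) − 21 = 7·(7t) − 21 = 7(7t − 3), so 7 | a(r+1).
This completes the inductive step, so 7 | a(n) for all n ≥ 1.

7 | a(n)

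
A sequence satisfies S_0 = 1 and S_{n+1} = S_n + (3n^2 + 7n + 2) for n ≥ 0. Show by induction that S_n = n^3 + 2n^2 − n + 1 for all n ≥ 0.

Base case: S_0 = 1, and 0^3 + 2·0^2 − 0 + 1 = 1.
Assume S_j = j^3 + 2j^2 − j + 1.
Then S_{j+1} = S_j + (3j^2 + 7j + 2) = (j^3 + 2j^2 − j + 1) + (3j^2 + 7j + 2) = j^3 + 5j^2 + 6j + 3,
and (j+1)^3 + 2·(j+1)^2 − (j+1) + 1 = j^3 + 5j^2 + 6j + 3.
By induction, S_n = n^3 + 2n^2 − n + 1 for all n ≥ 0.

S_n = n^3 + 2n^2 − n + 1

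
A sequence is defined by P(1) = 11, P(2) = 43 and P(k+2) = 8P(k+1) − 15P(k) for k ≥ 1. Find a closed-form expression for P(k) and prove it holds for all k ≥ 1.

Claim: P(k) = 5^k + 2·3^k.

Base cases: P(1) = 11 and 5^1 + 2·3^1 = 11; P(2) = 43 and 5^2 + 2·3^2 = 43.
Assume P(i) = 5^i + 2·3^i for all 1 ≤ i ≤ j, where j ≥ 2.
Then P(j+1) = 8P(j) − 15P(j−1) = 8·(5^j + 2·3^j) − 15·(5^{j−1} + 2·3^{j−1}) = (8·5 − 15)5^{j−1} + 2·(8·3 − 15)3^{j−1} = 25·5^{j−1} + 18·3^{j−1} = 5^{j+1} + 2·3^{j+1}.
Hence P(k) = 5^k + 2·3^k for every k ≥ 1, by strong induction.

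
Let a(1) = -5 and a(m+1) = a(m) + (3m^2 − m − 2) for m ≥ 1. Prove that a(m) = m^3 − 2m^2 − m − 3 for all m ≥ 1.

Base case: a(1) = -5, and 1^3 − 2·1^2 − 1 − 3 = -5.
Assume a(j) = j^3 − 2j^2 − j − 3.
Then a(j+1) = a(j) + (3j^2 − j − 2) = (j^3 − 2j^2 − j − 3) + (3j^2 − j − 2) = j^3 + j^2 − 2j − 5,
and (j+1)^3 − 2·(j+1)^2 − (j+1) − 3 = j^3 + j^2 − 2j − 5.
Hence a(m) = m^3 − 2m^2 − m − 3 for every m ≥ 1, by induction.

a(m) = m^3 − 2m^2 − m − 3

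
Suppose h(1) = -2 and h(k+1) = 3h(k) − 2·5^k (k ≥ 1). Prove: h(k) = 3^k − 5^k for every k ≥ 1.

Base case: h(1) = -2, and 3^1 − 5^1 = 3 − 5 = -2.
Assume h(j) = 3^j − 5^j for some j ≥ 1.
Then h(j+1) = 3h(j) − 2·5^j = 3·(3^j − 5^j) − 2·5^j = 3^{j+1} − 3·5^j − 2·5^j = 3^{j+1} − 5·5^j = 3^{j+1} − 5^{j+1}.
Hence h(k) = 3^k − 5^k for every k ≥ 1, by induction.

h(k) = 3^k − 5^k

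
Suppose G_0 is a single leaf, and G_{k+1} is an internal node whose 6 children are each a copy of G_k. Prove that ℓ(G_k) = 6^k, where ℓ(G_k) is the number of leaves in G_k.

Base case: ℓ(G_0) = 1, and 6^0 = 1.
Assume ℓ(G_r) = 6^r.
Then ℓ(G_{r+1}) = 6·ℓ(G_r) = 6·6^r = 6^{r+1}.
Hence ℓ(G_k) = 6^k for every k ≥ 0, by induction.

ℓ(G_k) = 6^k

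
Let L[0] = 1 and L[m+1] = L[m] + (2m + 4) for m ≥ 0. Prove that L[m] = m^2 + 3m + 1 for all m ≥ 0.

Base case: L[0] = 1, and 0^2 + 3·0 + 1 = 1.
Assume L[k] = k^2 + 3k + 1.
Then L[k+1] = L[k] + (2k + 4) = (k^2 + 3k + 1) + (2k + 4) = k^2 + 5k + 5,
and (k+1)^2 + 3·(k+1) + 1 = k^2 + 5k + 5.
This completes the inductive step, so L[m] = m^2 + 3m + 1 for all m ≥ 0.

L[m] = m^2 + 3m + 1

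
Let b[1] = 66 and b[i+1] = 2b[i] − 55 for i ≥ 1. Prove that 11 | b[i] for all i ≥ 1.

Base case: b[1] = 66 = 11·6, so 11 | b[1].
Assume 11 | b[r], so b[r] = 11t for some integer t.
Then b[r+1] = 2b[r] − 55 = 2·(11t) − 55 = 11(2t − 5), so 11 | b[r+1].
Hence 11 | b[i] for every i ≥ 1, by induction.

11 | b[i]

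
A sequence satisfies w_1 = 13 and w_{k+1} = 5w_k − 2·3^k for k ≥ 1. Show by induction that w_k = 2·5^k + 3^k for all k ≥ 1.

Base case: w_1 = 13, and 2·5^1 + 3^1 = 10 + 3 = 13.
Assume w_r = 2·5^r + 3^r for some r ≥ 1.
Then w_{r+1} = 5w_r − 2·3^r = 5·(2·5^r + 3^r) − 2·3^r = 2·5^{r+1} + 5·3^r − 2·3^r = 2·5^{r+1} + 3·3^r = 2·5^{r+1} + 3^{r+1}.
So the formula holds for r+1, and by induction w_k = 2·5^k + 3^k for all k ≥ 1.

w_k = 2·5^k + 3^k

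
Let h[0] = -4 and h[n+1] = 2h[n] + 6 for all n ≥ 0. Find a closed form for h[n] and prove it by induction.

Claim: h[n] = 2^{n+1} − 6.

Base case: h[0] = -4, and 2^{0+1} − 6 = 2 − 6 = -4.
Assume h[j] = 2^{j+1} − 6 for some j ≥ 0.
Then h[j+1] = 2h[j] + 6 = 2·(2^{j+1} − 6) + 6 = 2^{j+2} − 12 + 6 = 2^{j+2} − 6.
By induction, h[n] = 2^{n+1} − 6 for all n ≥ 0.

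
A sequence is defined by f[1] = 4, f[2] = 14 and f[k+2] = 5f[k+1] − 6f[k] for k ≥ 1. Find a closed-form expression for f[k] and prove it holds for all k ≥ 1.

Claim: f[k] = -2^k + 2·3^k.

Base cases: f[1] = 4 and -2^1 + 2·3^1 = 4; f[2] = 14 and -2^2 + 2·3^2 = 14.
Assume f[j] = -2^j + 2·3^j for all 1 ≤ j ≤ m, where m ≥ 2.
Then f[m+1] = 5f[m] − 6f[m−1] = 5·(-2^m + 2·3^m) − 6·(-2^{m−1} + 2·3^{m−1}) = -(5·2 − 6)2^{m−1} + 2·(5·3 − 6)3^{m−1} = -4·2^{m−1} + 18·3^{m−1} = -2^{m+1} + 2·3^{m+1}.
By strong induction, f[k] = -2^k + 2·3^k for all k ≥ 1.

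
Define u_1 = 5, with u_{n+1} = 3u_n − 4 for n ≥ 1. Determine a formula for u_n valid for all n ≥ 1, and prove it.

Claim: u_n = 3^n + 2.

Base case: u_1 = 5, and 3^1 + 2 = 3 + 2 = 5.
Assume u_j = 3^j + 2 for some j ≥ 1.
Then u_{j+1} = 3u_j − 4 = 3·(3^j + 2) − 4 = 3^{j+1} + 6 − 4 = 3^{j+1} + 2.
So the formula holds for j+1, and by induction u_n = 3^n + 2 for all n ≥ 1.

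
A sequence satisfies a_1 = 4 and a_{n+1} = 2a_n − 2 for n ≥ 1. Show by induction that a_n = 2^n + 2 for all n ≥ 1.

Base case: a_1 = 4, and 2^1 + 2 = 2 + 2 = 4.
Assume a_r = 2^r + 2 for some r ≥ 1.
Then a_{r+1} = 2a_r − 2 = 2·(2^r + 2) − 2 = 2^{r+1} + 4 − 2 = 2^{r+1} + 2.
Hence a_n = 2^n + 2 for every n ≥ 1, by induction.

a_n = 2^n + 2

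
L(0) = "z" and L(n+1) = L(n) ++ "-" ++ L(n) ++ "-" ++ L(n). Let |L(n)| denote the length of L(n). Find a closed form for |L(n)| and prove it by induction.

Claim: |L(n)| = 2·3^n − 1.

Base case: |L(0)| = 1, and 2·3^0 − 1 = 1.
Assume |L(r)| = 2·3^r − 1.
Then |L(r+1)| = 3|L(r)| + 2 = 3(2·3^r − 1) + 2 = 2·3^{r+1} − 3 + 2 = 2·3^{r+1} − 1.
By induction, |L(n)| = 2·3^n − 1 for all n ≥ 0.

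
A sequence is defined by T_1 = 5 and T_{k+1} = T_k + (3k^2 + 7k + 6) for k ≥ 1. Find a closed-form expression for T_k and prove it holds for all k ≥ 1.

Claim: T_k = k^3 + 2k^2 + 3k − 1.

Base case: T_1 = 5, and 1^3 + 2·1^2 + 3·1 − 1 = 5.
Assume T_m = m^3 + 2m^2 + 3m − 1.
Then T_{m+1} = T_m + (3m^2 + 7m + 6) = (m^3 + 2m^2 + 3m − 1) + (3m^2 + 7m + 6) = m^3 + 5m^2 + 10m + 5,
and (m+1)^3 + 2·(m+1)^2 + 3·(m+1) − 1 = m^3 + 5m^2 + 10m + 5.
Hence T_k = k^3 + 2k^2 + 3k − 1 for every k ≥ 1, by induction.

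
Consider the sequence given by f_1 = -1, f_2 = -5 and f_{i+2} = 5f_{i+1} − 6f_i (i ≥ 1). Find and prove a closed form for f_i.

Claim: f_i = 2^i − 3^i.

Base cases: f_1 = -1 and 2^1 − 3^1 = -1; f_2 = -5 and 2^2 − 3^2 = -5.
Assume f_j = 2^j − 3^j for all 1 ≤ j ≤ k, where k ≥ 2.
Then f_{k+1} = 5f_k − 6f_{k−1} = 5·(2^k − 3^k) − 6·(2^{k−1} − 3^{k−1}) = (5·2 − 6)2^{k−1} − (5·3 − 6)3^{k−1} = 4·2^{k−1} − 9·3^{k−1} = 2^{k+1} − 3^{k+1}.
This completes the inductive step, so f_i = 2^i − 3^i for all i ≥ 1.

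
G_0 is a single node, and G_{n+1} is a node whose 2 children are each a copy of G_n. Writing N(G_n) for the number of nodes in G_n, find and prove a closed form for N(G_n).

Claim: N(G_n) = 2^{n+1} − 1.

Base case: N(G_0) = 1, and 2^{0+1} − 1 = 1.
Assume N(G_r) = 2^{r+1} − 1.
Then N(G_{r+1}) = 1 + 2N(G_r) = 1 + 2(2^{r+1} − 1) = 2^{r+2} − 2 + 1 = 2^{r+2} − 1.
This completes the inductive step, so N(G_n) = 2^{n+1} − 1 for all n ≥ 0.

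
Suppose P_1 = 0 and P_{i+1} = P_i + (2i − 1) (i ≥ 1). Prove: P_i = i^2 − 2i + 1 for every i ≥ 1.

Base case: P_1 = 0, and 1^2 − 2·1 + 1 = 0.
Assume P_r = r^2 − 2r + 1.
Then P_{r+1} = P_r + (2r − 1) = (r^2 − 2r + 1) + (2r − 1) = r^2,
and (r+1)^2 − 2·(r+1) + 1 = r^2.
Hence P_i = i^2 − 2i + 1 for every i ≥ 1, by induction.

P_i = i^2 − 2i + 1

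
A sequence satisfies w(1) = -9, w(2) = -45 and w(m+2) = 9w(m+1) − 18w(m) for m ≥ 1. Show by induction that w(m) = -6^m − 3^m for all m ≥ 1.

Base cases: w(1) = -9 and -6^1 − 3^1 = -9; w(2) = -45 and -6^2 − 3^2 = -45.
Assume w(j) = -6^j − 3^j for all 1 ≤ j ≤ k, where k ≥ 2.
Then w(k+1) = 9w(k) − 18w(k−1) = 9·(-6^k − 3^k) − 18·(-6^{k−1} − 3^{k−1}) = -(9·6 − 18)6^{k−1} − (9·3 − 18)3^{k−1} = -36·6^{k−1} − 9·3^{k−1} = -6^{k+1} − 3^{k+1}.
Hence w(m) = -6^m − 3^m for every m ≥ 1, by strong induction.

w(m) = -6^m − 3^m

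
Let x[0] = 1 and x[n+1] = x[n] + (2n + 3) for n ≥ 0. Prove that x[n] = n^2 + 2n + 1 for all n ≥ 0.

Base case: x[0] = 1, and 0^2 + 2·0 + 1 = 1.
Assume x[j] = j^2 + 2j + 1.
Then x[j+1] = x[j] + (2j + 3) = (j^2 + 2j + 1) + (2j + 3) = j^2 + 4j + 4,
and (j+1)^2 + 2·(j+1) + 1 = j^2 + 4j + 4.
This completes the inductive step, so x[n] = n^2 + 2n + 1 for all n ≥ 0.

x[n] = n^2 + 2n + 1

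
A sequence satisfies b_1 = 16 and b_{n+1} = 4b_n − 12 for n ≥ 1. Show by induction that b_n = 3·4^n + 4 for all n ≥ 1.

Base case: b_1 = 16, and 3·4^1 + 4 = 12 + 4 = 16.
Assume b_r = 3·4^r + 4 for some r ≥ 1.
Then b_{r+1} = 4b_r − 12 = 4·(3·4^r + 4) − 12 = 12·4^r + 16 − 12 = 3·4^{r+1} + 4.
So the formula holds for r+1, and by induction b_n = 3·4^n + 4 for all n ≥ 1.

b_n = 3·4^n + 4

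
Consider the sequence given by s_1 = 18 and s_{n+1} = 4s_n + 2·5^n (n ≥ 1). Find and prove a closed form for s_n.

Claim: s_n = 2·4^n + 2·5^n.

Base case: s_1 = 18, and 2·4^1 + 2·5^1 = 8 + 10 = 18.
Assume s_m = 2·4^m + 2·5^m for some m ≥ 1.
Then s_{m+1} = 4s_m + 2·5^m = 4·(2·4^m + 2·5^m) + 2·5^m = 2·4^{m+1} + 8·5^m + 2·5^m = 2·4^{m+1} + 10·5^m = 2·4^{m+1} + 2·5^{m+1}.
Hence s_n = 2·4^n + 2·5^n for every n ≥ 1, by induction.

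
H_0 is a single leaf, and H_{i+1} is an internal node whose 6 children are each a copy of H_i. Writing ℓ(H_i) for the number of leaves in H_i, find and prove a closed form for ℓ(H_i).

Claim: ℓ(H_i) = 6^i.

Base case: ℓ(H_0) = 1, and 6^0 = 1.
Assume ℓ(H_m) = 6^m.
Then ℓ(H_{m+1}) = 6·ℓ(H_m) = 6·6^m = 6^{m+1}.
Hence ℓ(H_i) = 6^i for every i ≥ 0, by induction.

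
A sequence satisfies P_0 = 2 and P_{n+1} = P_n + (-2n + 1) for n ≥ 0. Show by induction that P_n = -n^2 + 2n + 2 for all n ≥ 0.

Base case: P_0 = 2, and -0^2 + 2·0 + 2 = 2.
Assume P_r = -r^2 + 2r + 2.
Then P_{r+1} = P_r + (-2r + 1) = (-r^2 + 2r + 2) + (-2r + 1) = -r^2 + 3,
and -(r+1)^2 + 2·(r+1) + 2 = -r^2 + 3.
Hence P_n = -n^2 + 2n + 2 for every n ≥ 0, by induction.

P_n = -n^2 + 2n + 2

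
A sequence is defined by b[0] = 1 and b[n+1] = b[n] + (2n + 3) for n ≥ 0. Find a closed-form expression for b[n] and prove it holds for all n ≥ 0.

Claim: b[n] = n^2 + 2n + 1.

Base case: b[0] = 1, and 0^2 + 2·0 + 1 = 1.
Assume b[r] = r^2 + 2r + 1.
Then b[r+1] = b[r] + (2r + 3) = (r^2 + 2r + 1) + (2r + 3) = r^2 + 4r + 4,
and (r+1)^2 + 2·(r+1) + 1 = r^2 + 4r + 4.
Hence b[n] = n^2 + 2n + 1 for every n ≥ 0, by induction.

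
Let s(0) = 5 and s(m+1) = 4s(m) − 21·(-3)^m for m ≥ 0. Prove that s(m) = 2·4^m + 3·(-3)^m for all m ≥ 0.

Base case: s(0) = 5, and 2·4^0 + 3·(-3)^0 = 2 + 3 = 5.
Assume s(r) = 2·4^r + 3·(-3)^r for some r ≥ 0.
Then s(r+1) = 4s(r) − 21·(-3)^r = 4·(2·4^r + 3·(-3)^r) − 21·(-3)^r = 2·4^{r+1} + 12·(-3)^r − 21·(-3)^r = 2·4^{r+1} − 9·(-3)^r = 2·4^{r+1} + 3·(-3)^{r+1}.
By induction, s(m) = 2·4^m + 3·(-3)^m for all m ≥ 0.

s(m) = 2·4^m + 3·(-3)^m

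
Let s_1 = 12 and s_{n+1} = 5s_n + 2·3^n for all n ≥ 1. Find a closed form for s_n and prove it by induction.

Claim: s_n = 3·5^n − 3^n.

Base case: s_1 = 12, and 3·5^1 − 3^1 = 15 − 3 = 12.
Assume s_j = 3·5^j − 3^j for some j ≥ 1.
Then s_{j+1} = 5s_j + 2·3^j = 5·(3·5^j − 3^j) + 2·3^j = 3·5^{j+1} − 5·3^j + 2·3^j = 3·5^{j+1} − 3·3^j = 3·5^{j+1} − 3^{j+1}.
Hence s_n = 3·5^n − 3^n for every n ≥ 1, by induction.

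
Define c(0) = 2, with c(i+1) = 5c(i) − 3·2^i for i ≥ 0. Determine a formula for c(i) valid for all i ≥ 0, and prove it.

Claim: c(i) = 5^i + 2^i.

Base case: c(0) = 2, and 5^0 + 2^0 = 1 + 1 = 2.
Assume c(m) = 5^m + 2^m for some m ≥ 0.
Then c(m+1) = 5c(m) − 3·2^m = 5·(5^m + 2^m) − 3·2^m = 5^{m+1} + 5·2^m − 3·2^m = 5^{m+1} + 2·2^m = 5^{m+1} + 2^{m+1}.
By induction, c(i) = 5^i + 2^i for all i ≥ 0.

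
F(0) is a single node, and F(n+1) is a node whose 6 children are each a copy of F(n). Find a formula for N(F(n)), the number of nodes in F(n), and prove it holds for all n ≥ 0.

Claim: N(F(n)) = (6^{n+1} − 1)/5.

Base case: N(F(0)) = 1, and (6^{0+1} − 1)/5 = 1.
Assume N(F(j)) = (6^{j+1} − 1)/5.
Then N(F(j+1)) = 1 + 6N(F(j)) = 1 + 6·(6^{j+1} − 1)/5 = 1 + (6^{j+2} − 6)/5 = (5 + 6^{j+2} − 6)/5 = (6^{j+2} − 1)/5.
This completes the inductive step, so N(F(n)) = (6^{n+1} − 1)/5 for all n ≥ 0.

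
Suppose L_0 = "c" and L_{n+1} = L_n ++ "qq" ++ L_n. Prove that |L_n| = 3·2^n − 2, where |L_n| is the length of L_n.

Base case: |L_0| = 1, and 3·2^0 − 2 = 1.
Assume |L_k| = 3·2^k − 2.
Then |L_{k+1}| = |L_k| + 2 + |L_k| = 2|L_k| + 2 = 2(3·2^k − 2) + 2 = 3·2^{k+1} − 4 + 2 = 3·2^{k+1} − 2.
By induction, |L_n| = 3·2^n − 2 for all n ≥ 0.

|L_n| = 3·2^n − 2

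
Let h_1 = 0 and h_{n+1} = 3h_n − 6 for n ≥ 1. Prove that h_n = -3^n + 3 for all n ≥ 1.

Base case: h_1 = 0, and -3^1 + 3 = -3 + 3 = 0.
Assume h_r = -3^r + 3 for some r ≥ 1.
Then h_{r+1} = 3h_r − 6 = 3·(-3^r + 3) − 6 = -3^{r+1} + 9 − 6 = -3^{r+1} + 3.
By induction, h_n = -3^n + 3 for all n ≥ 1.

h_n = -3^n + 3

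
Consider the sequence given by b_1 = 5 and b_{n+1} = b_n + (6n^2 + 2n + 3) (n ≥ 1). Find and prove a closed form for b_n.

Claim: b_n = 2n^3 − 2n^2 + 3n + 2.

Base case: b_1 = 5, and 2·1^3 − 2·1^2 + 3·1 + 2 = 5.
Assume b_r = 2r^3 − 2r^2 + 3r + 2.
Then b_{r+1} = b_r + (6r^2 + 2r + 3) = (2r^3 − 2r^2 + 3r + 2) + (6r^2 + 2r + 3) = 2r^3 + 4r^2 + 5r + 5,
and 2·(r+1)^3 − 2·(r+1)^2 + 3·(r+1) + 2 = 2r^3 + 4r^2 + 5r + 5.
Hence b_n = 2n^3 − 2n^2 + 3n + 2 for every n ≥ 1, by induction.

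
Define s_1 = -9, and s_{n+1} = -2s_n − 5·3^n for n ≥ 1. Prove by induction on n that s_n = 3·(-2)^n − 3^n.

Base case: s_1 = -9, and 3·(-2)^1 − 3^1 = -6 − 3 = -9.
Assume s_k = 3·(-2)^k − 3^k for some k ≥ 1.
Then s_{k+1} = -2s_k − 5·3^k = -2·(3·(-2)^k − 3^k) − 5·3^k = 3·(-2)^{k+1} + 2·3^k − 5·3^k = 3·(-2)^{k+1} − 3·3^k = 3·(-2)^{k+1} − 3^{k+1}.
By induction, s_n = 3·(-2)^n − 3^n for all n ≥ 1.

s_n = 3·(-2)^n − 3^n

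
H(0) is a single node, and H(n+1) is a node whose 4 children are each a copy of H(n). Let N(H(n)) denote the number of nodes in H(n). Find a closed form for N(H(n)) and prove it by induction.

Claim: N(H(n)) = (4^{n+1} − 1)/3.

Base case: N(H(0)) = 1, and (4^{0+1} − 1)/3 = 1.
Assume N(H(r)) = (4^{r+1} − 1)/3.
Then N(H(r+1)) = 1 + 4N(H(r)) = 1 + 4·(4^{r+1} − 1)/3 = 1 + (4^{r+2} − 4)/3 = (3 + 4^{r+2} − 4)/3 = (4^{r+2} − 1)/3.
This completes the inductive step, so N(H(n)) = (4^{n+1} − 1)/3 for all n ≥ 0.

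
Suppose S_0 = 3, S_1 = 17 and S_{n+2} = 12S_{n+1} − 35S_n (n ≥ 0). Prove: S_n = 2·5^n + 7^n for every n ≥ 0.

Base cases: S_0 = 3 and 2·5^0 + 7^0 = 3; S_1 = 17 and 2·5^1 + 7^1 = 17.
Assume S_j = 2·5^j + 7^j for all 0 ≤ j ≤ r, where r ≥ 1.
Then S_{r+1} = 12S_r − 35S_{r−1} = 12·(2·5^r + 7^r) − 35·(2·5^{r−1} + 7^{r−1}) = 2·(12·5 − 35)5^{r−1} + (12·7 − 35)7^{r−1} = 50·5^{r−1} + 49·7^{r−1} = 2·5^{r+1} + 7^{r+1}.
So the formula holds for r+1, and by strong induction S_n = 2·5^n + 7^n for all n ≥ 0.

S_n = 2·5^n + 7^n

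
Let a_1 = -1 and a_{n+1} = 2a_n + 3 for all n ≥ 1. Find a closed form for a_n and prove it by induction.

Claim: a_n = 2^n − 3.

Base case: a_1 = -1, and 2^1 − 3 = 2 − 3 = -1.
Assume a_k = 2^k − 3 for some k ≥ 1.
Then a_{k+1} = 2a_k + 3 = 2·(2^k − 3) + 3 = 2^{k+1} − 6 + 3 = 2^{k+1} − 3.
So the formula holds for k+1, and by induction a_n = 2^n − 3 for all n ≥ 1.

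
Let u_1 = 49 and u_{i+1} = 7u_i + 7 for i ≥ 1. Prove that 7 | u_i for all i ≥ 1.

Base case: u_1 = 49 = 7·7, so 7 | u_1.
Assume 7 | u_r, so u_r = 7t for some integer t.
Then u_{r+1} = 7u_r + 7 = 7·(7t) + 7 = 7(7t + 1), so 7 | u_{r+1}.
Hence 7 | u_i for every i ≥ 1, by induction.

7 | u_i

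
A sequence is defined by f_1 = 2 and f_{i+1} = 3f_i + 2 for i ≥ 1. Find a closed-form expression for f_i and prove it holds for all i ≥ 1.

Claim: f_i = 3^i − 1.

Base case: f_1 = 2, and 3^1 − 1 = 3 − 1 = 2.
Assume f_m = 3^m − 1 for some m ≥ 1.
Then f_{m+1} = 3f_m + 2 = 3·(3^m − 1) + 2 = 3^{m+1} − 3 + 2 = 3^{m+1} − 1.
So the formula holds for m+1, and by induction f_i = 3^i − 1 for all i ≥ 1.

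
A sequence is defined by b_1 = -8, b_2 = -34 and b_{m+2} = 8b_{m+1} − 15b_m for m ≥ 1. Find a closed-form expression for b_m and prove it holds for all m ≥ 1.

Claim: b_m = -5^m − 3^m.

Base cases: b_1 = -8 and -5^1 − 3^1 = -8; b_2 = -34 and -5^2 − 3^2 = -34.
Assume b_i = -5^i − 3^i for all 1 ≤ i ≤ j, where j ≥ 2.
Then b_{j+1} = 8b_j − 15b_{j−1} = 8·(-5^j − 3^j) − 15·(-5^{j−1} − 3^{j−1}) = -(8·5 − 15)5^{j−1} − (8·3 − 15)3^{j−1} = -25·5^{j−1} − 9·3^{j−1} = -5^{j+1} − 3^{j+1}.
So the formula holds for j+1, and by strong induction b_m = -5^m − 3^m for all m ≥ 1.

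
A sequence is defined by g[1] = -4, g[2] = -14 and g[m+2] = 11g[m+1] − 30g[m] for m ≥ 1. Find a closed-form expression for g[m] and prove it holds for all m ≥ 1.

Claim: g[m] = 6^m − 2·5^m.

Base cases: g[1] = -4 and 6^1 − 2·5^1 = -4; g[2] = -14 and 6^2 − 2·5^2 = -14.
Assume g[j] = 6^j − 2·5^j for all 1 ≤ j ≤ k, where k ≥ 2.
Then g[k+1] = 11g[k] − 30g[k−1] = 11·(6^k − 2·5^k) − 30·(6^{k−1} − 2·5^{k−1}) = (11·6 − 30)6^{k−1} − 2·(11·5 − 30)5^{k−1} = 36·6^{k−1} − 50·5^{k−1} = 6^{k+1} − 2·5^{k+1}.
This completes the inductive step, so g[m] = 6^m − 2·5^m for all m ≥ 1.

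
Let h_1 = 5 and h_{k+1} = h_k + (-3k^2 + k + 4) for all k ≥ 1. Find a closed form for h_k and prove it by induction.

Claim: h_k = -k^3 + 2k^2 + 3k + 1.

Base case: h_1 = 5, and -1^3 + 2·1^2 + 3·1 + 1 = 5.
Assume h_m = -m^3 + 2m^2 + 3m + 1.
Then h_{m+1} = h_m + (-3m^2 + m + 4) = (-m^3 + 2m^2 + 3m + 1) + (-3m^2 + m + 4) = -m^3 − m^2 + 4m + 5,
and -(m+1)^3 + 2·(m+1)^2 + 3·(m+1) + 1 = -m^3 − m^2 + 4m + 5.
Hence h_k = -k^3 + 2k^2 + 3k + 1 for every k ≥ 1, by induction.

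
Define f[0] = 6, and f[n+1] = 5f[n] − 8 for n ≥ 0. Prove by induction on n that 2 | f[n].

Base case: f[0] = 6 = 2·3, so 2 | f[0].
Assume 2 | f[k], so f[k] = 2t for some integer t.
Then f[k+1] = 5f[k] − 8 = 5·(2t) − 8 = 2(5t − 4), so 2 | f[k+1].
So the property holds for k+1, and by induction 2 | f[n] for all n ≥ 0.

2 | f[n]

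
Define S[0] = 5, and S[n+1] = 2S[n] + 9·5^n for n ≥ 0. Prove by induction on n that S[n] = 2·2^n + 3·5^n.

Base case: S[0] = 5, and 2·2^0 + 3·5^0 = 2 + 3 = 5.
Assume S[m] = 2·2^m + 3·5^m for some m ≥ 0.
Then S[m+1] = 2S[m] + 9·5^m = 2·(2·2^m + 3·5^m) + 9·5^m = 2·2^{m+1} + 6·5^m + 9·5^m = 2·2^{m+1} + 15·5^m = 2·2^{m+1} + 3·5^{m+1}.
By induction, S[n] = 2·2^n + 3·5^n for all n ≥ 0.

S[n] = 2·2^n + 3·5^n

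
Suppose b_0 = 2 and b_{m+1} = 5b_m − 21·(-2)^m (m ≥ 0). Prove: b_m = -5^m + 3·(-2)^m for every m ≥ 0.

Base case: b_0 = 2, and -5^0 + 3·(-2)^0 = -1 + 3 = 2.
Assume b_k = -5^k + 3·(-2)^k for some k ≥ 0.
Then b_{k+1} = 5b_k − 21·(-2)^k = 5·(-5^k + 3·(-2)^k) − 21·(-2)^k = -5^{k+1} + 15·(-2)^k − 21·(-2)^k = -5^{k+1} − 6·(-2)^k = -5^{k+1} + 3·(-2)^{k+1}.
This completes the inductive step, so b_m = -5^m + 3·(-2)^m for all m ≥ 0.

b_m = -5^m + 3·(-2)^m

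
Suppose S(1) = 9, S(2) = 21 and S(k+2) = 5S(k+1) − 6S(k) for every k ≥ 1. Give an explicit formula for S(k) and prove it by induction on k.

Claim: S(k) = 3·2^k + 3^k.

Base cases: S(1) = 9 and 3·2^1 + 3^1 = 9; S(2) = 21 and 3·2^2 + 3^2 = 21.
Assume S(j) = 3·2^j + 3^j for all 1 ≤ j ≤ m, where m ≥ 2.
Then S(m+1) = 5S(m) − 6S(m−1) = 5·(3·2^m + 3^m) − 6·(3·2^{m−1} + 3^{m−1}) = 3·(5·2 − 6)2^{m−1} + (5·3 − 6)3^{m−1} = 12·2^{m−1} + 9·3^{m−1} = 3·2^{m+1} + 3^{m+1}.
So the formula holds for m+1, and by strong induction S(k) = 3·2^k + 3^k for all k ≥ 1.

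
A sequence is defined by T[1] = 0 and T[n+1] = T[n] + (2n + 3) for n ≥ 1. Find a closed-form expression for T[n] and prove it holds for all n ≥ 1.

Claim: T[n] = n^2 + 2n − 3.

Base case: T[1] = 0, and 1^2 + 2·1 − 3 = 0.
Assume T[k] = k^2 + 2k − 3.
Then T[k+1] = T[k] + (2k + 3) = (k^2 + 2k − 3) + (2k + 3) = k^2 + 4k,
and (k+1)^2 + 2·(k+1) − 3 = k^2 + 4k.
Hence T[n] = n^2 + 2n − 3 for every n ≥ 1, by induction.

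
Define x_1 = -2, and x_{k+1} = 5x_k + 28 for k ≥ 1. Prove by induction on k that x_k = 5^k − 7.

Base case: x_1 = -2, and 5^1 − 7 = 5 − 7 = -2.
Assume x_m = 5^m − 7 for some m ≥ 1.
Then x_{m+1} = 5x_m + 28 = 5·(5^m − 7) + 28 = 5^{m+1} − 35 + 28 = 5^{m+1} − 7.
This completes the inductive step, so x_k = 5^k − 7 for all k ≥ 1.

x_k = 5^k − 7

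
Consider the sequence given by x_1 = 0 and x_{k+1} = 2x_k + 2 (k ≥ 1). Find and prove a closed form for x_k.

Claim: x_k = 2^k − 2.

Base case: x_1 = 0, and 2^1 − 2 = 2 − 2 = 0.
Assume x_r = 2^r − 2 for some r ≥ 1.
Then x_{r+1} = 2x_r + 2 = 2·(2^r − 2) + 2 = 2^{r+1} − 4 + 2 = 2^{r+1} − 2.
By induction, x_k = 2^k − 2 for all k ≥ 1.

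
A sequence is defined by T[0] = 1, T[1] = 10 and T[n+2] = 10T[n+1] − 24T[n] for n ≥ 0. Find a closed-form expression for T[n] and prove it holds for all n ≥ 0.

Claim: T[n] = 3·6^n − 2·4^n.

Base cases: T[0] = 1 and 3·6^0 − 2·4^0 = 1; T[1] = 10 and 3·6^1 − 2·4^1 = 10.
Assume T[j] = 3·6^j − 2·4^j for all 0 ≤ j ≤ m, where m ≥ 1.
Then T[m+1] = 10T[m] − 24T[m−1] = 10·(3·6^m − 2·4^m) − 24·(3·6^{m−1} − 2·4^{m−1}) = 3·(10·6 − 24)6^{m−1} − 2·(10·4 − 24)4^{m−1} = 108·6^{m−1} − 32·4^{m−1} = 3·6^{m+1} − 2·4^{m+1}.
By strong induction, T[n] = 3·6^n − 2·4^n for all n ≥ 0.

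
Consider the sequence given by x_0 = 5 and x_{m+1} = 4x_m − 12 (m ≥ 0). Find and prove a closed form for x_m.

Claim: x_m = 4^m + 4.

Base case: x_0 = 5, and 4^0 + 4 = 1 + 4 = 5.
Assume x_r = 4^r + 4 for some r ≥ 0.
Then x_{r+1} = 4x_r − 12 = 4·(4^r + 4) − 12 = 4^{r+1} + 16 − 12 = 4^{r+1} + 4.
This completes the inductive step, so x_m = 4^m + 4 for all m ≥ 0.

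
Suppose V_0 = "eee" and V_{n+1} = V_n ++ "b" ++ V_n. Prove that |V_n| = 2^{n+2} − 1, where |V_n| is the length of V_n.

Base case: |V_0| = 3, and 2^{0+2} − 1 = 3.
Assume |V_r| = 2^{r+2} − 1.
Then |V_{r+1}| = |V_r| + 1 + |V_r| = 2|V_r| + 1 = 2(2^{r+2} − 1) + 1 = 2^{r+3} − 2 + 1 = 2^{r+3} − 1.
This completes the inductive step, so |V_n| = 2^{n+2} − 1 for all n ≥ 0.

|V_n| = 2^{n+2} − 1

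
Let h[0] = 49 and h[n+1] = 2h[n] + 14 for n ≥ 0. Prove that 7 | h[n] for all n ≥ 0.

Base case: h[0] = 49 = 7·7, so 7 | h[0].
Assume 7 | h[r], so h[r] = 7t for some integer t.
Then h[r+1] = 2h[r] + 14 = 2·(7t) + 14 = 7(2t + 2), so 7 | h[r+1].
This completes the inductive step, so 7 | h[n] for all n ≥ 0.

7 | h[n]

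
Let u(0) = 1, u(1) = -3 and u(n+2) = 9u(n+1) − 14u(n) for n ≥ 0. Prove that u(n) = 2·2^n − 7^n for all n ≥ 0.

Base cases: u(0) = 1 and 2·2^0 − 7^0 = 1; u(1) = -3 and 2·2^1 − 7^1 = -3.
Assume u(i) = 2·2^i − 7^i for all 0 ≤ i ≤ j, where j ≥ 1.
Then u(j+1) = 9u(j) − 14u(j−1) = 9·(2·2^j − 7^j) − 14·(2·2^{j−1} − 7^{j−1}) = 2·(9·2 − 14)2^{j−1} − (9·7 − 14)7^{j−1} = 8·2^{j−1} − 49·7^{j−1} = 2·2^{j+1} − 7^{j+1}.
So the formula holds for j+1, and by strong induction u(n) = 2·2^n − 7^n for all n ≥ 0.

u(n) = 2·2^n − 7^n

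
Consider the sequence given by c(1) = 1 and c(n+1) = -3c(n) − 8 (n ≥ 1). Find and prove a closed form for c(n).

Claim: c(n) = -(-3)^n − 2.

Base case: c(1) = 1, and -(-3)^1 − 2 = 3 − 2 = 1.
Assume c(m) = -(-3)^m − 2 for some m ≥ 1.
Then c(m+1) = -3c(m) − 8 = -3·(-(-3)^m − 2) − 8 = 3·(-3)^m + 6 − 8 = -(-3)^{m+1} − 2.
By induction, c(n) = -(-3)^n − 2 for all n ≥ 1.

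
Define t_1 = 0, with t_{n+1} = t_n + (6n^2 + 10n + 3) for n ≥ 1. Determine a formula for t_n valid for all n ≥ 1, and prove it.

Claim: t_n = 2n^3 + 2n^2 − n − 3.

Base case: t_1 = 0, and 2·1^3 + 2·1^2 − 1 − 3 = 0.
Assume t_j = 2j^3 + 2j^2 − j − 3.
Then t_{j+1} = t_j + (6j^2 + 10j + 3) = (2j^3 + 2j^2 − j − 3) + (6j^2 + 10j + 3) = 2j^3 + 8j^2 + 9j,
and 2·(j+1)^3 + 2·(j+1)^2 − (j+1) − 3 = 2j^3 + 8j^2 + 9j.
Hence t_n = 2n^3 + 2n^2 − n − 3 for every n ≥ 1, by induction.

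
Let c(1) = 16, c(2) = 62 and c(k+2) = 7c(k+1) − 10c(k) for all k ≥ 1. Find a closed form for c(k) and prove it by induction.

Claim: c(k) = 3·2^k + 2·5^k.

Base cases: c(1) = 16 and 3·2^1 + 2·5^1 = 16; c(2) = 62 and 3·2^2 + 2·5^2 = 62.
Assume c(i) = 3·2^i + 2·5^i for all 1 ≤ i ≤ j, where j ≥ 2.
Then c(j+1) = 7c(j) − 10c(j−1) = 7·(3·2^j + 2·5^j) − 10·(3·2^{j−1} + 2·5^{j−1}) = 3·(7·2 − 10)2^{j−1} + 2·(7·5 − 10)5^{j−1} = 12·2^{j−1} + 50·5^{j−1} = 3·2^{j+1} + 2·5^{j+1}.
So the formula holds for j+1, and by strong induction c(k) = 3·2^k + 2·5^k for all k ≥ 1.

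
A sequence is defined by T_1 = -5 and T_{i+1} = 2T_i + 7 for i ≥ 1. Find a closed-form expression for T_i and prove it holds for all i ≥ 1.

Claim: T_i = 2^i − 7.

Base case: T_1 = -5, and 2^1 − 7 = 2 − 7 = -5.
Assume T_m = 2^m − 7 for some m ≥ 1.
Then T_{m+1} = 2T_m + 7 = 2·(2^m − 7) + 7 = 2^{m+1} − 14 + 7 = 2^{m+1} − 7.
Hence T_i = 2^i − 7 for every i ≥ 1, by induction.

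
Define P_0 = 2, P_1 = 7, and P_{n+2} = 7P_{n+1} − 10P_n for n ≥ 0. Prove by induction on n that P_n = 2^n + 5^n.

Base cases: P_0 = 2 and 2^0 + 5^0 = 2; P_1 = 7 and 2^1 + 5^1 = 7.
Assume P_j = 2^j + 5^j for all 0 ≤ j ≤ k, where k ≥ 1.
Then P_{k+1} = 7P_k − 10P_{k−1} = 7·(2^k + 5^k) − 10·(2^{k−1} + 5^{k−1}) = (7·2 − 10)2^{k−1} + (7·5 − 10)5^{k−1} = 4·2^{k−1} + 25·5^{k−1} = 2^{k+1} + 5^{k+1}.
By strong induction, P_n = 2^n + 5^n for all n ≥ 0.

P_n = 2^n + 5^n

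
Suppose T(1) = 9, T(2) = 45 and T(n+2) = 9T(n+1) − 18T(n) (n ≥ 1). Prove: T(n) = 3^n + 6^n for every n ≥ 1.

Base cases: T(1) = 9 and 3^1 + 6^1 = 9; T(2) = 45 and 3^2 + 6^2 = 45.
Assume T(j) = 3^j + 6^j for all 1 ≤ j ≤ r, where r ≥ 2.
Then T(r+1) = 9T(r) − 18T(r−1) = 9·(3^r + 6^r) − 18·(3^{r−1} + 6^{r−1}) = (9·3 − 18)3^{r−1} + (9·6 − 18)6^{r−1} = 9·3^{r−1} + 36·6^{r−1} = 3^{r+1} + 6^{r+1}.
So the formula holds for r+1, and by strong induction T(n) = 3^n + 6^n for all n ≥ 1.

T(n) = 3^n + 6^n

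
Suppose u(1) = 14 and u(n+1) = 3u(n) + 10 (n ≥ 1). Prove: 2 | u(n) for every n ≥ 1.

Base case: u(1) = 14 = 2·7, so 2 | u(1).
Assume 2 | u(m), so u(m) = 2t for some integer t.
Then u(m+1) = 3u(m) + 10 = 3·(2t) + 10 = 2(3t + 5), so 2 | u(m+1).
So the property holds for m+1, and by induction 2 | u(n) for all n ≥ 1.

2 | u(n)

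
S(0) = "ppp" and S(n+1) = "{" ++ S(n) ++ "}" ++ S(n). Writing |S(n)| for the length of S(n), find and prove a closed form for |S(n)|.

Claim: |S(n)| = 5·2^n − 2.

Base case: |S(0)| = 3, and 5·2^0 − 2 = 3.
Assume |S(r)| = 5·2^r − 2.
Then |S(r+1)| = 1 + |S(r)| + 1 + |S(r)| = 2|S(r)| + 2 = 2(5·2^r − 2) + 2 = 5·2^{r+1} − 4 + 2 = 5·2^{r+1} − 2.
By induction, |S(n)| = 5·2^n − 2 for all n ≥ 0.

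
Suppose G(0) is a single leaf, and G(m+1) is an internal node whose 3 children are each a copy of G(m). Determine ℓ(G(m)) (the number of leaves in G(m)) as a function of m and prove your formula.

Claim: ℓ(G(m)) = 3^m.

Base case: ℓ(G(0)) = 1, and 3^0 = 1.
Assume ℓ(G(j)) = 3^j.
Then ℓ(G(j+1)) = 3·ℓ(G(j)) = 3·3^j = 3^{j+1}.
So the formula holds for j+1, and by induction ℓ(G(m)) = 3^m for all m ≥ 0.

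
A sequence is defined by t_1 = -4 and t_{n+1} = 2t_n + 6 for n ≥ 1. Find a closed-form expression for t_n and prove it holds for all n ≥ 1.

Claim: t_n = 2^n − 6.

Base case: t_1 = -4, and 2^1 − 6 = 2 − 6 = -4.
Assume t_r = 2^r − 6 for some r ≥ 1.
Then t_{r+1} = 2t_r + 6 = 2·(2^r − 6) + 6 = 2^{r+1} − 12 + 6 = 2^{r+1} − 6.
So the formula holds for r+1, and by induction t_n = 2^n − 6 for all n ≥ 1.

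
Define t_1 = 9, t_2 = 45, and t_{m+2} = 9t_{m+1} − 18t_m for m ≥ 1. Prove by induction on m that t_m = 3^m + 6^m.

Base cases: t_1 = 9 and 3^1 + 6^1 = 9; t_2 = 45 and 3^2 + 6^2 = 45.
Assume t_j = 3^j + 6^j for all 1 ≤ j ≤ r, where r ≥ 2.
Then t_{r+1} = 9t_r − 18t_{r−1} = 9·(3^r + 6^r) − 18·(3^{r−1} + 6^{r−1}) = (9·3 − 18)3^{r−1} + (9·6 − 18)6^{r−1} = 9·3^{r−1} + 36·6^{r−1} = 3^{r+1} + 6^{r+1}.
This completes the inductive step, so t_m = 3^m + 6^m for all m ≥ 1.

t_m = 3^m + 6^m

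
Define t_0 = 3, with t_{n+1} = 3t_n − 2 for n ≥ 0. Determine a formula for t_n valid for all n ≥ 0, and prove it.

Claim: t_n = 2·3^n + 1.

Base case: t_0 = 3, and 2·3^0 + 1 = 2 + 1 = 3.
Assume t_r = 2·3^r + 1 for some r ≥ 0.
Then t_{r+1} = 3t_r − 2 = 3·(2·3^r + 1) − 2 = 6·3^r + 3 − 2 = 2·3^{r+1} + 1.
Hence t_n = 2·3^n + 1 for every n ≥ 0, by induction.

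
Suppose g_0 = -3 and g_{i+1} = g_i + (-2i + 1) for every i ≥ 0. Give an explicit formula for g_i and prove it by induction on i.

Claim: g_i = -i^2 + 2i − 3.

Base case: g_0 = -3, and -0^2 + 2·0 − 3 = -3.
Assume g_m = -m^2 + 2m − 3.
Then g_{m+1} = g_m + (-2m + 1) = (-m^2 + 2m − 3) + (-2m + 1) = -m^2 − 2,
and -(m+1)^2 + 2·(m+1) − 3 = -m^2 − 2.
This completes the inductive step, so g_i = -i^2 + 2i − 3 for all i ≥ 0.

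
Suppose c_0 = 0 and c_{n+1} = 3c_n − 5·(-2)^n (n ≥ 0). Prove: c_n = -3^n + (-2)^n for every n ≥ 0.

Base case: c_0 = 0, and -3^0 + (-2)^0 = -1 + 1 = 0.
Assume c_r = -3^r + (-2)^r for some r ≥ 0.
Then c_{r+1} = 3c_r − 5·(-2)^r = 3·(-3^r + (-2)^r) − 5·(-2)^r = -3^{r+1} + 3·(-2)^r − 5·(-2)^r = -3^{r+1} − 2·(-2)^r = -3^{r+1} + (-2)^{r+1}.
By induction, c_n = -3^n + (-2)^n for all n ≥ 0.

c_n = -3^n + (-2)^n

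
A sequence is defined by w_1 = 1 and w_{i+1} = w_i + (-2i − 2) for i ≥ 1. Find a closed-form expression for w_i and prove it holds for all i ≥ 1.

Claim: w_i = -i^2 − i + 3.

Base case: w_1 = 1, and -1^2 − 1 + 3 = 1.
Assume w_k = -k^2 − k + 3.
Then w_{k+1} = w_k + (-2k − 2) = (-k^2 − k + 3) + (-2k − 2) = -k^2 − 3k + 1,
and -(k+1)^2 − (k+1) + 3 = -k^2 − 3k + 1.
This completes the inductive step, so w_i = -i^2 − i + 3 for all i ≥ 1.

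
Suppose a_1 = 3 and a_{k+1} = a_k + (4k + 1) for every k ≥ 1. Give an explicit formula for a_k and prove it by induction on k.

Claim: a_k = 2k^2 − k + 2.

Base case: a_1 = 3, and 2·1^2 − 1 + 2 = 3.
Assume a_r = 2r^2 − r + 2.
Then a_{r+1} = a_r + (4r + 1) = (2r^2 − r + 2) + (4r + 1) = 2r^2 + 3r + 3,
and 2·(r+1)^2 − (r+1) + 2 = 2r^2 + 3r + 3.
By induction, a_k = 2k^2 − k + 2 for all k ≥ 1.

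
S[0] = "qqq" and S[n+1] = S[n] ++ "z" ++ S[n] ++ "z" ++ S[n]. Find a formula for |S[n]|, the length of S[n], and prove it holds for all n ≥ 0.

Claim: |S[n]| = 4·3^n − 1.

Base case: |S[0]| = 3, and 4·3^0 − 1 = 3.
Assume |S[r]| = 4·3^r − 1.
Then |S[r+1]| = 3|S[r]| + 2 = 3(4·3^r − 1) + 2 = 4·3^{r+1} − 3 + 2 = 4·3^{r+1} − 1.
This completes the inductive step, so |S[n]| = 4·3^n − 1 for all n ≥ 0.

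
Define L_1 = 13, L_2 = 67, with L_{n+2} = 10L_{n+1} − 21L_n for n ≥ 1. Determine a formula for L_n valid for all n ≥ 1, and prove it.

Claim: L_n = 7^n + 2·3^n.

Base cases: L_1 = 13 and 7^1 + 2·3^1 = 13; L_2 = 67 and 7^2 + 2·3^2 = 67.
Assume L_j = 7^j + 2·3^j for all 1 ≤ j ≤ m, where m ≥ 2.
Then L_{m+1} = 10L_m − 21L_{m−1} = 10·(7^m + 2·3^m) − 21·(7^{m−1} + 2·3^{m−1}) = (10·7 − 21)7^{m−1} + 2·(10·3 − 21)3^{m−1} = 49·7^{m−1} + 18·3^{m−1} = 7^{m+1} + 2·3^{m+1}.
This completes the inductive step, so L_n = 7^n + 2·3^n for all n ≥ 1.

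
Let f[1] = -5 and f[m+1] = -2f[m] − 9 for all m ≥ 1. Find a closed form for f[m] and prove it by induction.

Claim: f[m] = (-2)^m − 3.

Base case: f[1] = -5, and (-2)^1 − 3 = -2 − 3 = -5.
Assume f[k] = (-2)^k − 3 for some k ≥ 1.
Then f[k+1] = -2f[k] − 9 = -2·((-2)^k − 3) − 9 = -2·(-2)^k + 6 − 9 = (-2)^{k+1} − 3.
By induction, f[m] = (-2)^m − 3 for all m ≥ 1.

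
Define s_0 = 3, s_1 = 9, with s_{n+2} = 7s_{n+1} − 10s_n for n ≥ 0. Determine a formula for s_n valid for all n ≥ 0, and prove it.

Claim: s_n = 2·2^n + 5^n.

Base cases: s_0 = 3 and 2·2^0 + 5^0 = 3; s_1 = 9 and 2·2^1 + 5^1 = 9.
Assume s_j = 2·2^j + 5^j for all 0 ≤ j ≤ k, where k ≥ 1.
Then s_{k+1} = 7s_k − 10s_{k−1} = 7·(2·2^k + 5^k) − 10·(2·2^{k−1} + 5^{k−1}) = 2·(7·2 − 10)2^{k−1} + (7·5 − 10)5^{k−1} = 8·2^{k−1} + 25·5^{k−1} = 2·2^{k+1} + 5^{k+1}.
So the formula holds for k+1, and by strong induction s_n = 2·2^n + 5^n for all n ≥ 0.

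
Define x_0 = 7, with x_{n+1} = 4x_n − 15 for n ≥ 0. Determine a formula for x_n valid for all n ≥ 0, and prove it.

Claim: x_n = 2·4^n + 5.

Base case: x_0 = 7, and 2·4^0 + 5 = 2 + 5 = 7.
Assume x_r = 2·4^r + 5 for some r ≥ 0.
Then x_{r+1} = 4x_r − 15 = 4·(2·4^r + 5) − 15 = 8·4^r + 20 − 15 = 2·4^{r+1} + 5.
This completes the inductive step, so x_n = 2·4^n + 5 for all n ≥ 0.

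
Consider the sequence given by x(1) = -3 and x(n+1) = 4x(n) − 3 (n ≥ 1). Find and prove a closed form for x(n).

Claim: x(n) = -4^n + 1.

Base case: x(1) = -3, and -4^1 + 1 = -4 + 1 = -3.
Assume x(k) = -4^k + 1 for some k ≥ 1.
Then x(k+1) = 4x(k) − 3 = 4·(-4^k + 1) − 3 = -4^{k+1} + 4 − 3 = -4^{k+1} + 1.
Hence x(n) = -4^n + 1 for every n ≥ 1, by induction.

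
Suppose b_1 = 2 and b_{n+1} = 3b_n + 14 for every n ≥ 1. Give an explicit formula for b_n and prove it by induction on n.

Claim: b_n = 3^{n+1} − 7.

Base case: b_1 = 2, and 3^{1+1} − 7 = 9 − 7 = 2.
Assume b_r = 3^{r+1} − 7 for some r ≥ 1.
Then b_{r+1} = 3b_r + 14 = 3·(3^{r+1} − 7) + 14 = 3^{r+2} − 21 + 14 = 3^{r+2} − 7.
This completes the inductive step, so b_n = 3^{n+1} − 7 for all n ≥ 1.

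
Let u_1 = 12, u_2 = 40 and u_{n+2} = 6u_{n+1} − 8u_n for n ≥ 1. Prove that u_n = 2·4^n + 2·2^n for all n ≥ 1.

Base cases: u_1 = 12 and 2·4^1 + 2·2^1 = 12; u_2 = 40 and 2·4^2 + 2·2^2 = 40.
Assume u_j = 2·4^j + 2·2^j for all 1 ≤ j ≤ m, where m ≥ 2.
Then u_{m+1} = 6u_m − 8u_{m−1} = 6·(2·4^m + 2·2^m) − 8·(2·4^{m−1} + 2·2^{m−1}) = 2·(6·4 − 8)4^{m−1} + 2·(6·2 − 8)2^{m−1} = 32·4^{m−1} + 8·2^{m−1} = 2·4^{m+1} + 2·2^{m+1}.
Hence u_n = 2·4^n + 2·2^n for every n ≥ 1, by strong induction.

u_n = 2·4^n + 2·2^n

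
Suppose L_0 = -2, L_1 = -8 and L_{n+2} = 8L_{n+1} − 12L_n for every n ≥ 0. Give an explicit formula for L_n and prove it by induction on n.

Claim: L_n = -2^n − 6^n.

Base cases: L_0 = -2 and -2^0 − 6^0 = -2; L_1 = -8 and -2^1 − 6^1 = -8.
Assume L_j = -2^j − 6^j for all 0 ≤ j ≤ k, where k ≥ 1.
Then L_{k+1} = 8L_k − 12L_{k−1} = 8·(-2^k − 6^k) − 12·(-2^{k−1} − 6^{k−1}) = -(8·2 − 12)2^{k−1} − (8·6 − 12)6^{k−1} = -4·2^{k−1} − 36·6^{k−1} = -2^{k+1} − 6^{k+1}.
Hence L_n = -2^n − 6^n for every n ≥ 0, by strong induction.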